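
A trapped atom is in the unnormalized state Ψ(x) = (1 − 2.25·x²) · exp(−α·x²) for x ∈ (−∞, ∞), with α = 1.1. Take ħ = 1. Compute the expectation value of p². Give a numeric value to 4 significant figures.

5.564

p² Ψ = −ħ² d²Ψ/dx²; ⟨p²⟩ = −ħ² ∫ Ψ*·Ψ'' dx / ∫|Ψ|² dx.
Expand each integrand as polynomial × e^(−2αx²) and use ∫x^(2j)·e^(−2αx²) dx = (2j−1)!!/(4α)^j · √(π/(2α)), odd powers → 0; here √(π/(2α)) = 1.1950. Differentiate with the product rule, d/dx e^(−αx²) = −2αx·e^(−αx²).
State is unnormalized: ∫|Ψ|² dx = 0.91028, and ∫Ψ*·(−ħ² Ψ'') dx = 5.0650, so ⟨p²⟩ = 5.0650 / 0.91028.
⟨p²⟩ = 5.5641.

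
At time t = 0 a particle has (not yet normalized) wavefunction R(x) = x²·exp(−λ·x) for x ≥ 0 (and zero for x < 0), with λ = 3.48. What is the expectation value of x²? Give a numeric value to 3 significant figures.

⟨x²⟩ = ∫ x²·|R|² dx / ∫|R|² dx (integrals over the domain).
Every integrand reduces to terms xʲ·e^(−2λx) on [0, ∞); use ∫₀^∞ xʲ·e^(−2λx) dx = j!/(2λ)^(j+1).
State is unnormalized: ∫|R|² dx = 0.0014695, and ∫R*·x²·R dx = 0.00091006, so ⟨x²⟩ = 0.00091006 / 0.0014695.
⟨x²⟩ = 0.61930.

0.619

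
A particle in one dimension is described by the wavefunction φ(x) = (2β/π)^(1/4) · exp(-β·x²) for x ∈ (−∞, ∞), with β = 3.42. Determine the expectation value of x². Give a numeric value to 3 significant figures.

0.0731

⟨x²⟩ = ∫ x²·|φ|² dx (integrals over the domain).
Gaussian moments: ∫x^(2j)·e^(−2βx²) dx = (2j−1)!!/(4β)^j · √(π/(2β)), odd powers integrate to 0; here √(π/(2β)) = 0.67771.
⟨x²⟩ = 0.073099.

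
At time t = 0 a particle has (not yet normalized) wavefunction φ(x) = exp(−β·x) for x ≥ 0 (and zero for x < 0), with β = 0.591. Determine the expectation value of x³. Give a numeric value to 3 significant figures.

3.63

⟨x³⟩ = ∫ x³·|φ|² dx / ∫|φ|² dx (integrals over the domain).
Every integrand reduces to terms xʲ·e^(−2βx) on [0, ∞); use ∫₀^∞ xʲ·e^(−2βx) dx = j!/(2β)^(j+1).
State is unnormalized: ∫|φ|² dx = 0.84602, and ∫φ*·x³·φ dx = 3.0738, so ⟨x³⟩ = 3.0738 / 0.84602.
⟨x³⟩ = 3.6333.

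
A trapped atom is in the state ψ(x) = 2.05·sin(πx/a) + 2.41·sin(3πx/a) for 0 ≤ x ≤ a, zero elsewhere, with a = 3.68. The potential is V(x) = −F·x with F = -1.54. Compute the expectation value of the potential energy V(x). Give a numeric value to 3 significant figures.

⟨V⟩ = ∫ V(x)·|ψ|² dx / ∫|ψ|² dx.
On 0 ≤ x ≤ a (j ≠ l): ∫sin²(jπx/a) dx = a/2, ∫sin(jπx/a)·sin(lπx/a) dx = 0; diagonal moments ∫x·sin²(jπx/a) dx = a²/4, ∫x²·sin²(jπx/a) dx = a³·(1/6 − 1/(4j²π²)); cross terms ∫x·sin(jπx/a)·sin(lπx/a) dx = 0 for j + l even and −4jla²/(π²(j² − l²)²) for j + l odd, ∫x²·sin(jπx/a)·sin(lπx/a) dx = (−1)^(j+l)·4jla³/(π²(j² − l²)²); higher powers the same way via product-to-sum and parts.
State is unnormalized: ∫|ψ|² dx = 18.420, and ∫ψ*·V(x)·ψ dx = 52.194, so ⟨V⟩ = 52.194 / 18.420.
⟨V⟩ = 2.8336.

2.83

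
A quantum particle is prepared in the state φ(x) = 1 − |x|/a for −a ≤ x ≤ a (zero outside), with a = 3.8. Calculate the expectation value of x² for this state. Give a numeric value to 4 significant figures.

⟨x²⟩ = ∫ x²·|φ|² dx / ∫|φ|² dx (integrals over the domain).
φ is even, so ∫ over [−a, a] = 2∫₀ᵃ with φ = 1 − x/a there: ∫₀ᵃ (1 − x/a)² dx = a/3, ∫₀ᵃ x²(1 − x/a)² dx = a³/30, ∫₀ᵃ x⁴(1 − x/a)² dx = a⁵/105.
State is unnormalized: ∫|φ|² dx = 2.5333, and ∫φ*·x²·φ dx = 3.6581, so ⟨x²⟩ = 3.6581 / 2.5333.
⟨x²⟩ = 1.4440.

1.444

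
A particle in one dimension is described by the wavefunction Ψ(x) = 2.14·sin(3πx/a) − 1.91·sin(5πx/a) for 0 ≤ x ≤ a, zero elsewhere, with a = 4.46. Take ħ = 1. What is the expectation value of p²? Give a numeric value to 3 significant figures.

7.99

p² Ψ = −ħ² d²Ψ/dx²; ⟨p²⟩ = −ħ² ∫ Ψ*·Ψ'' dx / ∫|Ψ|² dx.
d²/dx² sin(jπx/a) = −(jπ/a)²·sin(jπx/a); on 0 ≤ x ≤ a, ∫sin²(jπx/a) dx = a/2 and ∫sin(jπx/a)·sin(lπx/a) dx = 0 for j ≠ l, so only diagonal terms survive in ∫|Ψ|² and ∫Ψ·Ψ″; ∫Ψ·Ψ′ dx = [Ψ²/2] between the walls = 0.
State is unnormalized: ∫|Ψ|² dx = 18.348, and ∫Ψ*·(−ħ² Ψ'') dx = 146.52, so ⟨p²⟩ = 146.52 / 18.348.
⟨p²⟩ = 7.9855.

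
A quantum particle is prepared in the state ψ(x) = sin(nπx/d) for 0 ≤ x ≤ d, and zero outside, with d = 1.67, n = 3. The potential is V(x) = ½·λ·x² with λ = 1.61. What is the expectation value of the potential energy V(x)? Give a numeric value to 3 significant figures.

0.736

⟨V⟩ = ∫ V(x)·|ψ|² dx / ∫|ψ|² dx.
With sin²θ = (1 − cos2θ)/2 on 0 ≤ x ≤ d: ∫sin²(nπx/d) dx = d/2, ∫x·sin²(nπx/d) dx = d²/4, ∫x²·sin²(nπx/d) dx = d³·(1/6 − 1/(4n²π²)); higher powers xᵏ the same way, integrating xᵏ·cos(2nπx/d) by parts.
State is unnormalized: ∫|ψ|² dx = 0.83500, and ∫ψ*·V(x)·ψ dx = 0.61432, so ⟨V⟩ = 0.61432 / 0.83500.
⟨V⟩ = 0.73572.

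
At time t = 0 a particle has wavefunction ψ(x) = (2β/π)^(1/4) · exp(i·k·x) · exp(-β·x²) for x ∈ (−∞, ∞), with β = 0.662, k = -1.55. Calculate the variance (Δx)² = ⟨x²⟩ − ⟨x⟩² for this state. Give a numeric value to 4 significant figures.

0.3776

Compute ⟨x⟩ and ⟨x²⟩ separately, then (Δx)² = ⟨x²⟩ − ⟨x⟩².
Gaussian moments: ∫x^(2j)·e^(−2βx²) dx = (2j−1)!!/(4β)^j · √(π/(2β)), odd powers integrate to 0; here √(π/(2β)) = 1.5404.
⟨x⟩ = 0.0000 and ⟨x²⟩ = 0.37764.
(Δx)² = 0.37764 − (0.0000)² = 0.37764.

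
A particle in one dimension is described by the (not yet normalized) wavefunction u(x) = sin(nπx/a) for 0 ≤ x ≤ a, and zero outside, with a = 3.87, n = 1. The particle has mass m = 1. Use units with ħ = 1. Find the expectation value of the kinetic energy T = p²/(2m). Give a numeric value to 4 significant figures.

0.3295

T = −(ħ²/2m) d²/dx², so ⟨T⟩ = −(ħ²/2m) ∫ u*·u'' dx / ∫|u|² dx; with m = 1.
d/dx sin(nπx/a) = (nπ/a)·cos(nπx/a) and d²/dx² sin(nπx/a) = −(nπ/a)²·sin(nπx/a); on 0 ≤ x ≤ a, ∫sin²(nπx/a) dx = a/2 and ∫sin(nπx/a)·cos(nπx/a) dx = 0.
State is unnormalized: ∫|u|² dx = 1.9350, and ∫u*·(−ħ²/2m · u'') dx = 0.63757, so ⟨T⟩ = 0.63757 / 1.9350.
⟨T⟩ = 0.32949.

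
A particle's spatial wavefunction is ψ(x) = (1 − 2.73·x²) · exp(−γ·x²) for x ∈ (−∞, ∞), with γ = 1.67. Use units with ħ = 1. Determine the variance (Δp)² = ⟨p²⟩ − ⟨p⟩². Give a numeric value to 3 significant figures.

7.29

Compute ⟨p⟩ and ⟨p²⟩ separately; (Δp)² = ⟨p²⟩ − ⟨p⟩².
Expand each integrand as polynomial × e^(−2γx²) and use ∫x^(2j)·e^(−2γx²) dx = (2j−1)!!/(4γ)^j · √(π/(2γ)), odd powers → 0; here √(π/(2γ)) = 0.96984. Differentiate with the product rule, d/dx e^(−γx²) = −2γx·e^(−γx²).
Normalization: ∫|ψ|² dx = 0.66308.
⟨p⟩ = 0.0000 and ⟨p²⟩ = 7.2948.
(Δp)² = 7.2948 − (0.0000)² = 7.2948.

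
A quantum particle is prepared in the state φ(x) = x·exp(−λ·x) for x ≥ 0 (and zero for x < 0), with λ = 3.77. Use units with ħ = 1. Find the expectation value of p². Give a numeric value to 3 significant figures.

14.2

p² φ = −ħ² d²φ/dx²; ⟨p²⟩ = −ħ² ∫ φ*·φ'' dx / ∫|φ|² dx.
Differentiate x·exp(−λ·x) with the product rule; every integrand then reduces to terms xʲ·e^(−2λx) on [0, ∞), with ∫₀^∞ xʲ·e^(−2λx) dx = j!/(2λ)^(j+1).
State is unnormalized: ∫|φ|² dx = 0.0046657, and ∫φ*·(−ħ² φ'') dx = 0.066313, so ⟨p²⟩ = 0.066313 / 0.0046657.
⟨p²⟩ = 14.213.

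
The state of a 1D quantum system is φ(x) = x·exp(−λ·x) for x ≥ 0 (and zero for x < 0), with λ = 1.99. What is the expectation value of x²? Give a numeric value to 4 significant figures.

⟨x²⟩ = ∫ x²·|φ|² dx / ∫|φ|² dx (integrals over the domain).
Every integrand reduces to terms xʲ·e^(−2λx) on [0, ∞); use ∫₀^∞ xʲ·e^(−2λx) dx = j!/(2λ)^(j+1).
State is unnormalized: ∫|φ|² dx = 0.031723, and ∫φ*·x²·φ dx = 0.024032, so ⟨x²⟩ = 0.024032 / 0.031723.
⟨x²⟩ = 0.75756.

0.7576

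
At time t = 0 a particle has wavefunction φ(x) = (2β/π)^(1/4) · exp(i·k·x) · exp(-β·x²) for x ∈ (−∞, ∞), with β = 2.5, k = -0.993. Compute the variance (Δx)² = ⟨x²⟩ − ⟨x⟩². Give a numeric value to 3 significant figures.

0.100

Compute ⟨x⟩ and ⟨x²⟩ separately, then (Δx)² = ⟨x²⟩ − ⟨x⟩².
Gaussian moments: ∫x^(2j)·e^(−2βx²) dx = (2j−1)!!/(4β)^j · √(π/(2β)), odd powers integrate to 0; here √(π/(2β)) = 0.79267.
⟨x⟩ = 0.0000 and ⟨x²⟩ = 0.10000.
(Δx)² = 0.10000 − (0.0000)² = 0.10000.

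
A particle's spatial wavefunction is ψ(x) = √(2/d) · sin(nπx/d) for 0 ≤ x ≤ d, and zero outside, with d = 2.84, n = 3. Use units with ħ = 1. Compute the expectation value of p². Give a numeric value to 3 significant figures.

p² ψ = −ħ² d²ψ/dx²; ⟨p²⟩ = −ħ² ∫ ψ*·ψ'' dx.
d/dx sin(nπx/d) = (nπ/d)·cos(nπx/d) and d²/dx² sin(nπx/d) = −(nπ/d)²·sin(nπx/d); on 0 ≤ x ≤ d, ∫sin²(nπx/d) dx = d/2 and ∫sin(nπx/d)·cos(nπx/d) dx = 0.
⟨p²⟩ = 11.013.

11.0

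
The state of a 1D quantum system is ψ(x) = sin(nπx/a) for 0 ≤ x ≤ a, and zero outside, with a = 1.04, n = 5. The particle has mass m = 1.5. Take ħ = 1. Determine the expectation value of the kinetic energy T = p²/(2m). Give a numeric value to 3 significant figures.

T = −(ħ²/2m) d²/dx², so ⟨T⟩ = −(ħ²/2m) ∫ ψ*·ψ'' dx / ∫|ψ|² dx; with m = 1.5.
d/dx sin(nπx/a) = (nπ/a)·cos(nπx/a) and d²/dx² sin(nπx/a) = −(nπ/a)²·sin(nπx/a); on 0 ≤ x ≤ a, ∫sin²(nπx/a) dx = a/2 and ∫sin(nπx/a)·cos(nπx/a) dx = 0.
State is unnormalized: ∫|ψ|² dx = 0.52000, and ∫ψ*·(−ħ²/2m · ψ'') dx = 39.542, so ⟨T⟩ = 39.542 / 0.52000.
⟨T⟩ = 76.042.

76.0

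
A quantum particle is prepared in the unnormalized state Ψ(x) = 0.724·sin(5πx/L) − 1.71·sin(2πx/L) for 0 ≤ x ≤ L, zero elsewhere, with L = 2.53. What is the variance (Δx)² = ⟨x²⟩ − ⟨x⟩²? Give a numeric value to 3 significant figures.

Compute ⟨x⟩ and ⟨x²⟩ separately, then (Δx)² = ⟨x²⟩ − ⟨x⟩².
On 0 ≤ x ≤ L (j ≠ l): ∫sin²(jπx/L) dx = L/2, ∫sin(jπx/L)·sin(lπx/L) dx = 0; diagonal moments ∫x·sin²(jπx/L) dx = L²/4, ∫x²·sin²(jπx/L) dx = L³·(1/6 − 1/(4j²π²)); cross terms ∫x·sin(jπx/L)·sin(lπx/L) dx = 0 for j + l even and −4jlL²/(π²(j² − l²)²) for j + l odd, ∫x²·sin(jπx/L)·sin(lπx/L) dx = (−1)^(j+l)·4jlL³/(π²(j² − l²)²); higher powers the same way via product-to-sum and parts.
Normalization: ∫|Ψ|² dx = 4.3621.
⟨x⟩ = 1.2984 and ⟨x²⟩ = 2.1474.
(Δx)² = 2.1474 − (1.2984)² = 0.46158.

0.462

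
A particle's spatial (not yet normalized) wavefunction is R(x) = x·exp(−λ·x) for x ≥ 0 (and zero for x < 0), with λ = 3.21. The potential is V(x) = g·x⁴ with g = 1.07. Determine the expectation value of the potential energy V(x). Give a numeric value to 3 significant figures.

0.227

⟨V⟩ = ∫ V(x)·|R|² dx / ∫|R|² dx.
Every integrand reduces to terms xʲ·e^(−2λx) on [0, ∞); use ∫₀^∞ xʲ·e^(−2λx) dx = j!/(2λ)^(j+1).
State is unnormalized: ∫|R|² dx = 0.0075583, and ∫R*·V(x)·R dx = 0.0017138, so ⟨V⟩ = 0.0017138 / 0.0075583.
⟨V⟩ = 0.22675.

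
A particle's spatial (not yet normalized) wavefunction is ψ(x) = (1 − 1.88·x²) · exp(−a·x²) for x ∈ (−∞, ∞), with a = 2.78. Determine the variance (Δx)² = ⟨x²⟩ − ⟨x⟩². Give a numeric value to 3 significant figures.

Compute ⟨x⟩ and ⟨x²⟩ separately, then (Δx)² = ⟨x²⟩ − ⟨x⟩².
Expand each integrand as polynomial × e^(−2ax²) and use ∫x^(2j)·e^(−2ax²) dx = (2j−1)!!/(4a)^j · √(π/(2a)), odd powers → 0; here √(π/(2a)) = 0.75169.
Normalization: ∫|ψ|² dx = 0.56198.
⟨x⟩ = 0.0000 and ⟨x²⟩ = 0.049841.
(Δx)² = 0.049841 − (0.0000)² = 0.049841.

0.0498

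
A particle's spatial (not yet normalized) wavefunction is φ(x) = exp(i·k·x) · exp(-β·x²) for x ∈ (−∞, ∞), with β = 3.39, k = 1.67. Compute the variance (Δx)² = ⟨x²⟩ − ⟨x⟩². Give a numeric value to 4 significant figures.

Compute ⟨x⟩ and ⟨x²⟩ separately, then (Δx)² = ⟨x²⟩ − ⟨x⟩².
Gaussian moments: ∫x^(2j)·e^(−2βx²) dx = (2j−1)!!/(4β)^j · √(π/(2β)), odd powers integrate to 0; here √(π/(2β)) = 0.68071.
Normalization: ∫|φ|² dx = 0.68071.
⟨x⟩ = 0.0000 and ⟨x²⟩ = 0.073746.
(Δx)² = 0.073746 − (0.0000)² = 0.073746.

0.07375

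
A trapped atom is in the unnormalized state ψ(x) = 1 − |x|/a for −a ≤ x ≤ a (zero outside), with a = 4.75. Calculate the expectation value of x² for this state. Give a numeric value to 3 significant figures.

⟨x²⟩ = ∫ x²·|ψ|² dx / ∫|ψ|² dx (integrals over the domain).
ψ is even, so ∫ over [−a, a] = 2∫₀ᵃ with ψ = 1 − x/a there: ∫₀ᵃ (1 − x/a)² dx = a/3, ∫₀ᵃ x²(1 − x/a)² dx = a³/30, ∫₀ᵃ x⁴(1 − x/a)² dx = a⁵/105.
State is unnormalized: ∫|ψ|² dx = 3.1667, and ∫ψ*·x²·ψ dx = 7.1448, so ⟨x²⟩ = 7.1448 / 3.1667.
⟨x²⟩ = 2.2563.

2.26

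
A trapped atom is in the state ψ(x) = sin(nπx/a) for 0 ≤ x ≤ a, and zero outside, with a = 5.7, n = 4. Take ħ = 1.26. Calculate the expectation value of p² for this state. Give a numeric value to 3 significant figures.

7.72

p² ψ = −ħ² d²ψ/dx²; ⟨p²⟩ = −ħ² ∫ ψ*·ψ'' dx / ∫|ψ|² dx.
d/dx sin(nπx/a) = (nπ/a)·cos(nπx/a) and d²/dx² sin(nπx/a) = −(nπ/a)²·sin(nπx/a); on 0 ≤ x ≤ a, ∫sin²(nπx/a) dx = a/2 and ∫sin(nπx/a)·cos(nπx/a) dx = 0.
State is unnormalized: ∫|ψ|² dx = 2.8500, and ∫ψ*·(−ħ² ψ'') dx = 21.992, so ⟨p²⟩ = 21.992 / 2.8500.
⟨p²⟩ = 7.7163.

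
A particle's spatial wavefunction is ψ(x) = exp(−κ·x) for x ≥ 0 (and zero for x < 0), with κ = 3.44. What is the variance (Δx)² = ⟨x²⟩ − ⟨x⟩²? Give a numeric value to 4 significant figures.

0.02113

Compute ⟨x⟩ and ⟨x²⟩ separately, then (Δx)² = ⟨x²⟩ − ⟨x⟩².
Every integrand reduces to terms xʲ·e^(−2κx) on [0, ∞); use ∫₀^∞ xʲ·e^(−2κx) dx = j!/(2κ)^(j+1).
Normalization: ∫|ψ|² dx = 0.14535.
⟨x⟩ = 0.14535 and ⟨x²⟩ = 0.042253.
(Δx)² = 0.042253 − (0.14535)² = 0.021126.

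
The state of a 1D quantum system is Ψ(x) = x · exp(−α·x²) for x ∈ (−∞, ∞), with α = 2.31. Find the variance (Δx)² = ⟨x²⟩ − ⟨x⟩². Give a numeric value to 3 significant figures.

Compute ⟨x⟩ and ⟨x²⟩ separately, then (Δx)² = ⟨x²⟩ − ⟨x⟩².
Expand each integrand as polynomial × e^(−2αx²) and use ∫x^(2j)·e^(−2αx²) dx = (2j−1)!!/(4α)^j · √(π/(2α)), odd powers → 0; here √(π/(2α)) = 0.82462.
Normalization: ∫|Ψ|² dx = 0.089245.
⟨x⟩ = 0.0000 and ⟨x²⟩ = 0.32468.
(Δx)² = 0.32468 − (0.0000)² = 0.32468.

0.325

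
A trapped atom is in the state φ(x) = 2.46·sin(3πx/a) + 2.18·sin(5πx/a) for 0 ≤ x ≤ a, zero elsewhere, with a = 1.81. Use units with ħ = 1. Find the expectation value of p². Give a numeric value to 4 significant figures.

48.32

p² φ = −ħ² d²φ/dx²; ⟨p²⟩ = −ħ² ∫ φ*·φ'' dx / ∫|φ|² dx.
d²/dx² sin(jπx/a) = −(jπ/a)²·sin(jπx/a); on 0 ≤ x ≤ a, ∫sin²(jπx/a) dx = a/2 and ∫sin(jπx/a)·sin(lπx/a) dx = 0 for j ≠ l, so only diagonal terms survive in ∫|φ|² and ∫φ·φ″; ∫φ·φ′ dx = [φ²/2] between the walls = 0.
State is unnormalized: ∫|φ|² dx = 9.7776, and ∫φ*·(−ħ² φ'') dx = 472.42, so ⟨p²⟩ = 472.42 / 9.7776.
⟨p²⟩ = 48.316.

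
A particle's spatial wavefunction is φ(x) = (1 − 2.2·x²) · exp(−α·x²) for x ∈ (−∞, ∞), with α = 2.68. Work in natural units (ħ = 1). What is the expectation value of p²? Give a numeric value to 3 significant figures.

6.38

p² φ = −ħ² d²φ/dx²; ⟨p²⟩ = −ħ² ∫ φ*·φ'' dx / ∫|φ|² dx.
Expand each integrand as polynomial × e^(−2αx²) and use ∫x^(2j)·e^(−2αx²) dx = (2j−1)!!/(4α)^j · √(π/(2α)), odd powers → 0; here √(π/(2α)) = 0.76558. Differentiate with the product rule, d/dx e^(−αx²) = −2αx·e^(−αx²).
State is unnormalized: ∫|φ|² dx = 0.54808, and ∫φ*·(−ħ² φ'') dx = 3.4988, so ⟨p²⟩ = 3.4988 / 0.54808.
⟨p²⟩ = 6.3837.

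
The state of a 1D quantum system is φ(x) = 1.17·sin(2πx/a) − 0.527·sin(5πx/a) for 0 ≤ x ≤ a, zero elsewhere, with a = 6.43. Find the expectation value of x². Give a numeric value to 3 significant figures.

13.9

⟨x²⟩ = ∫ x²·|φ|² dx / ∫|φ|² dx (integrals over the domain).
On 0 ≤ x ≤ a (j ≠ l): ∫sin²(jπx/a) dx = a/2, ∫sin(jπx/a)·sin(lπx/a) dx = 0; diagonal moments ∫x·sin²(jπx/a) dx = a²/4, ∫x²·sin²(jπx/a) dx = a³·(1/6 − 1/(4j²π²)); cross terms ∫x·sin(jπx/a)·sin(lπx/a) dx = 0 for j + l even and −4jla²/(π²(j² − l²)²) for j + l odd, ∫x²·sin(jπx/a)·sin(lπx/a) dx = (−1)^(j+l)·4jla³/(π²(j² − l²)²); higher powers the same way via product-to-sum and parts.
State is unnormalized: ∫|φ|² dx = 5.2939, and ∫φ*·x²·φ dx = 73.592, so ⟨x²⟩ = 73.592 / 5.2939.
⟨x²⟩ = 13.901.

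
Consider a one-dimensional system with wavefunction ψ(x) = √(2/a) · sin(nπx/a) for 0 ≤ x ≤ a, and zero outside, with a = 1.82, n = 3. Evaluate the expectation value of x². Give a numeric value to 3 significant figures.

1.09

⟨x²⟩ = ∫ x²·|ψ|² dx (integrals over the domain).
With sin²θ = (1 − cos2θ)/2 on 0 ≤ x ≤ a: ∫sin²(nπx/a) dx = a/2, ∫x·sin²(nπx/a) dx = a²/4, ∫x²·sin²(nπx/a) dx = a³·(1/6 − 1/(4n²π²)); higher powers xᵏ the same way, integrating xᵏ·cos(2nπx/a) by parts.
⟨x²⟩ = 1.0855.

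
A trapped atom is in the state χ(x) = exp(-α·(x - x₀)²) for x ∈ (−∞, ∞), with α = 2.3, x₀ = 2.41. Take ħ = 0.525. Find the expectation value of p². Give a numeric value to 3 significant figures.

p² χ = −ħ² d²χ/dx²; ⟨p²⟩ = −ħ² ∫ χ*·χ'' dx / ∫|χ|² dx.
Gaussian moments (u = x − x₀): ∫u^(2j)·e^(−2αu²) du = (2j−1)!!/(4α)^j · √(π/(2α)), odd powers integrate to 0; here √(π/(2α)) = 0.82641. Derivatives: d/dx e^(−αu²) = −2αu·e^(−αu²), d²/dx² e^(−αu²) = (4α²u² − 2α)·e^(−αu²).
State is unnormalized: ∫|χ|² dx = 0.82641, and ∫χ*·(−ħ² χ'') dx = 0.52389, so ⟨p²⟩ = 0.52389 / 0.82641.
⟨p²⟩ = 0.63394.

0.634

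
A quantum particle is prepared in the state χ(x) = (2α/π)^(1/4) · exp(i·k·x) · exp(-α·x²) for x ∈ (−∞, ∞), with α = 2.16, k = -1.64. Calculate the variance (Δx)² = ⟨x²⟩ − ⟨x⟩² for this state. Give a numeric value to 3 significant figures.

Compute ⟨x⟩ and ⟨x²⟩ separately, then (Δx)² = ⟨x²⟩ − ⟨x⟩².
Gaussian moments: ∫x^(2j)·e^(−2αx²) dx = (2j−1)!!/(4α)^j · √(π/(2α)), odd powers integrate to 0; here √(π/(2α)) = 0.85277.
⟨x⟩ = 0.0000 and ⟨x²⟩ = 0.11574.
(Δx)² = 0.11574 − (0.0000)² = 0.11574.

0.116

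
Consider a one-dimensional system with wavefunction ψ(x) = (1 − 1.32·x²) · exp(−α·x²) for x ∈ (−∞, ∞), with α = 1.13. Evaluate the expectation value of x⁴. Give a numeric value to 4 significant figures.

⟨x⁴⟩ = ∫ x⁴·|ψ|² dx / ∫|ψ|² dx (integrals over the domain).
Expand each integrand as polynomial × e^(−2αx²) and use ∫x^(2j)·e^(−2αx²) dx = (2j−1)!!/(4α)^j · √(π/(2α)), odd powers → 0; here √(π/(2α)) = 1.1790.
State is unnormalized: ∫|ψ|² dx = 0.79205, and ∫ψ*·x⁴·ψ dx = 0.18431, so ⟨x⁴⟩ = 0.18431 / 0.79205.
⟨x⁴⟩ = 0.23270.

0.2327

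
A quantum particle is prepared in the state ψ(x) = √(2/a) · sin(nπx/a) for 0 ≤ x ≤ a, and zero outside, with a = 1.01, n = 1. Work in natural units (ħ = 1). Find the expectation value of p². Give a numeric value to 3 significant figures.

p² ψ = −ħ² d²ψ/dx²; ⟨p²⟩ = −ħ² ∫ ψ*·ψ'' dx.
d/dx sin(nπx/a) = (nπ/a)·cos(nπx/a) and d²/dx² sin(nπx/a) = −(nπ/a)²·sin(nπx/a); on 0 ≤ x ≤ a, ∫sin²(nπx/a) dx = a/2 and ∫sin(nπx/a)·cos(nπx/a) dx = 0.
⟨p²⟩ = 9.6751.

9.68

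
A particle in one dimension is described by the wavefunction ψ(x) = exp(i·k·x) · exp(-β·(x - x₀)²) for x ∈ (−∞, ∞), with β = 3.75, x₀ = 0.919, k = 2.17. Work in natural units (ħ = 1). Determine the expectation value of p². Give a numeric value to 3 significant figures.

8.46

p² ψ = −ħ² d²ψ/dx²; ⟨p²⟩ = −ħ² ∫ ψ*·ψ'' dx / ∫|ψ|² dx.
Gaussian moments (u = x − x₀): ∫u^(2j)·e^(−2βu²) du = (2j−1)!!/(4β)^j · √(π/(2β)), odd powers integrate to 0; here √(π/(2β)) = 0.64721. Derivatives: ψ′ = (ik − 2βu)·ψ, ψ″ = ((ik − 2βu)² − 2β)·ψ; the odd-in-u pieces drop out.
State is unnormalized: ∫|ψ|² dx = 0.64721, and ∫ψ*·(−ħ² ψ'') dx = 5.4747, so ⟨p²⟩ = 5.4747 / 0.64721.
⟨p²⟩ = 8.4589.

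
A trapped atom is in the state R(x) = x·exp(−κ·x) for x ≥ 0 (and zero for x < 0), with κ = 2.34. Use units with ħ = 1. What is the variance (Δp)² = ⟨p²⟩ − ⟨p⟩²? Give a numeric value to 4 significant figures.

Compute ⟨p⟩ and ⟨p²⟩ separately; (Δp)² = ⟨p²⟩ − ⟨p⟩².
Differentiate x·exp(−κ·x) with the product rule; every integrand then reduces to terms xʲ·e^(−2κx) on [0, ∞), with ∫₀^∞ xʲ·e^(−2κx) dx = j!/(2κ)^(j+1).
Normalization: ∫|R|² dx = 0.019512.
⟨p⟩ = 0.0000 and ⟨p²⟩ = 5.4756.
(Δp)² = 5.4756 − (0.0000)² = 5.4756.

5.476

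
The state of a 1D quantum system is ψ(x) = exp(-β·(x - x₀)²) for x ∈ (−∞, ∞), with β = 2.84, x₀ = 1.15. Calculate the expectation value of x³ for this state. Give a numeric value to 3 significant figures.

⟨x³⟩ = ∫ x³·|ψ|² dx / ∫|ψ|² dx (integrals over the domain).
Gaussian moments (u = x − x₀): ∫u^(2j)·e^(−2βu²) du = (2j−1)!!/(4β)^j · √(π/(2β)), odd powers integrate to 0; here √(π/(2β)) = 0.74371.
State is unnormalized: ∫|ψ|² dx = 0.74371, and ∫ψ*·x³·ψ dx = 1.3569, so ⟨x³⟩ = 1.3569 / 0.74371.
⟨x³⟩ = 1.8246.

1.82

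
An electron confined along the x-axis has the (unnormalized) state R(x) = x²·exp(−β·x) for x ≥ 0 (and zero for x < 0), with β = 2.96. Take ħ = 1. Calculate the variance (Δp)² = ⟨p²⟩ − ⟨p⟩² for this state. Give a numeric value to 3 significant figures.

Compute ⟨p⟩ and ⟨p²⟩ separately; (Δp)² = ⟨p²⟩ − ⟨p⟩².
Differentiate x²·exp(−β·x) with the product rule; every integrand then reduces to terms xʲ·e^(−2βx) on [0, ∞), with ∫₀^∞ xʲ·e^(−2βx) dx = j!/(2β)^(j+1).
Normalization: ∫|R|² dx = 0.0033007.
⟨p⟩ = 0.0000 and ⟨p²⟩ = 2.9205.
(Δp)² = 2.9205 − (0.0000)² = 2.9205.

2.92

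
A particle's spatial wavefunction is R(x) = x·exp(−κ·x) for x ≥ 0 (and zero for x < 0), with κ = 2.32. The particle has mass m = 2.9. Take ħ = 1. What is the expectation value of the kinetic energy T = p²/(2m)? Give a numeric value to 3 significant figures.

T = −(ħ²/2m) d²/dx², so ⟨T⟩ = −(ħ²/2m) ∫ R*·R'' dx / ∫|R|² dx; with m = 2.9.
Differentiate x·exp(−κ·x) with the product rule; every integrand then reduces to terms xʲ·e^(−2κx) on [0, ∞), with ∫₀^∞ xʲ·e^(−2κx) dx = j!/(2κ)^(j+1).
State is unnormalized: ∫|R|² dx = 0.020021, and ∫R*·(−ħ²/2m · R'') dx = 0.018579, so ⟨T⟩ = 0.018579 / 0.020021.
⟨T⟩ = 0.92800.

0.928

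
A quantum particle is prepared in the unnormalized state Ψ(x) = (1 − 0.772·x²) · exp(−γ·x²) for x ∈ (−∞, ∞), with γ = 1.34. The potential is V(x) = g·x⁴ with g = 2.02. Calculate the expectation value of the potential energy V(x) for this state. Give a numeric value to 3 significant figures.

0.0779

⟨V⟩ = ∫ V(x)·|Ψ|² dx / ∫|Ψ|² dx.
Expand each integrand as polynomial × e^(−2γx²) and use ∫x^(2j)·e^(−2γx²) dx = (2j−1)!!/(4γ)^j · √(π/(2γ)), odd powers → 0; here √(π/(2γ)) = 1.0827.
State is unnormalized: ∫|Ψ|² dx = 0.83820, and ∫Ψ*·V(x)·Ψ dx = 0.065261, so ⟨V⟩ = 0.065261 / 0.83820.
⟨V⟩ = 0.077859.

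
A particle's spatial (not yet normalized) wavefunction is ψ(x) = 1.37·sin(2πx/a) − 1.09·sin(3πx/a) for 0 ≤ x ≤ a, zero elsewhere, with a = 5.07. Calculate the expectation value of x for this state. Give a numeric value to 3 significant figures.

3.50

⟨x⟩ = ∫ x·|ψ|² dx / ∫|ψ|² dx (integrals over the domain).
On 0 ≤ x ≤ a (j ≠ l): ∫sin²(jπx/a) dx = a/2, ∫sin(jπx/a)·sin(lπx/a) dx = 0; diagonal moments ∫x·sin²(jπx/a) dx = a²/4, ∫x²·sin²(jπx/a) dx = a³·(1/6 − 1/(4j²π²)); cross terms ∫x·sin(jπx/a)·sin(lπx/a) dx = 0 for j + l even and −4jla²/(π²(j² − l²)²) for j + l odd, ∫x²·sin(jπx/a)·sin(lπx/a) dx = (−1)^(j+l)·4jla³/(π²(j² − l²)²); higher powers the same way via product-to-sum and parts.
State is unnormalized: ∫|ψ|² dx = 7.7698, and ∫ψ*·x·ψ dx = 27.164, so ⟨x⟩ = 27.164 / 7.7698.
⟨x⟩ = 3.4961.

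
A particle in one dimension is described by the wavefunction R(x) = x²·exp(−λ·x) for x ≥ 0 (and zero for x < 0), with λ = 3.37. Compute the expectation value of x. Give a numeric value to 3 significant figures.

0.742

⟨x⟩ = ∫ x·|R|² dx / ∫|R|² dx (integrals over the domain).
Every integrand reduces to terms xʲ·e^(−2λx) on [0, ∞); use ∫₀^∞ xʲ·e^(−2λx) dx = j!/(2λ)^(j+1).
State is unnormalized: ∫|R|² dx = 0.0017255, and ∫R*·x·R dx = 0.0012800, so ⟨x⟩ = 0.0012800 / 0.0017255.
⟨x⟩ = 0.74184.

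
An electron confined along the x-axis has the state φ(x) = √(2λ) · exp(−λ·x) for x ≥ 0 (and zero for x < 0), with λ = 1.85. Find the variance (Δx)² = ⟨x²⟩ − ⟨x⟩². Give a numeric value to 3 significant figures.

0.0730

Compute ⟨x⟩ and ⟨x²⟩ separately, then (Δx)² = ⟨x²⟩ − ⟨x⟩².
Every integrand reduces to terms xʲ·e^(−2λx) on [0, ∞); use ∫₀^∞ xʲ·e^(−2λx) dx = j!/(2λ)^(j+1).
⟨x⟩ = 0.27027 and ⟨x²⟩ = 0.14609.
(Δx)² = 0.14609 − (0.27027)² = 0.073046.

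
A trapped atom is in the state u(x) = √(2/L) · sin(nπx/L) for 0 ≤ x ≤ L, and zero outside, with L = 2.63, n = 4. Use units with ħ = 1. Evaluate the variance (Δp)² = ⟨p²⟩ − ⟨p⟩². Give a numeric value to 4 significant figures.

22.83

Compute ⟨p⟩ and ⟨p²⟩ separately; (Δp)² = ⟨p²⟩ − ⟨p⟩².
d/dx sin(nπx/L) = (nπ/L)·cos(nπx/L) and d²/dx² sin(nπx/L) = −(nπ/L)²·sin(nπx/L); on 0 ≤ x ≤ L, ∫sin²(nπx/L) dx = L/2 and ∫sin(nπx/L)·cos(nπx/L) dx = 0.
⟨p⟩ = 0.0000 and ⟨p²⟩ = 22.830.
(Δp)² = 22.830 − (0.0000)² = 22.830.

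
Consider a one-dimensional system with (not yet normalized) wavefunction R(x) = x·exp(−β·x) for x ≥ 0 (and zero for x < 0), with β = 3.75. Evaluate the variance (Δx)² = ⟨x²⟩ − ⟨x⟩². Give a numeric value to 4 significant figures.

Compute ⟨x⟩ and ⟨x²⟩ separately, then (Δx)² = ⟨x²⟩ − ⟨x⟩².
Every integrand reduces to terms xʲ·e^(−2βx) on [0, ∞); use ∫₀^∞ xʲ·e^(−2βx) dx = j!/(2β)^(j+1).
Normalization: ∫|R|² dx = 0.0047407.
⟨x⟩ = 0.40000 and ⟨x²⟩ = 0.21333.
(Δx)² = 0.21333 − (0.40000)² = 0.053333.

0.05333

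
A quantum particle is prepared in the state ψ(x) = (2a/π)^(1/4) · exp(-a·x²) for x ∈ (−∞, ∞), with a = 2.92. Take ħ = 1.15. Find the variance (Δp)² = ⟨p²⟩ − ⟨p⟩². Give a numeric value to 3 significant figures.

3.86

Compute ⟨p⟩ and ⟨p²⟩ separately; (Δp)² = ⟨p²⟩ − ⟨p⟩².
Gaussian moments: ∫x^(2j)·e^(−2ax²) dx = (2j−1)!!/(4a)^j · √(π/(2a)), odd powers integrate to 0; here √(π/(2a)) = 0.73345. Derivatives: d/dx e^(−ax²) = −2ax·e^(−ax²), d²/dx² e^(−ax²) = (4a²x² − 2a)·e^(−ax²).
⟨p⟩ = 0.0000 and ⟨p²⟩ = 3.8617.
(Δp)² = 3.8617 − (0.0000)² = 3.8617.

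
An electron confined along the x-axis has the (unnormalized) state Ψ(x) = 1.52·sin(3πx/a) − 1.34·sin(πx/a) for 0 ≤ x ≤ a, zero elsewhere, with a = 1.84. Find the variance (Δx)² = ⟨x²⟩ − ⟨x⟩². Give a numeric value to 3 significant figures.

0.0688

Compute ⟨x⟩ and ⟨x²⟩ separately, then (Δx)² = ⟨x²⟩ − ⟨x⟩².
On 0 ≤ x ≤ a (j ≠ l): ∫sin²(jπx/a) dx = a/2, ∫sin(jπx/a)·sin(lπx/a) dx = 0; diagonal moments ∫x·sin²(jπx/a) dx = a²/4, ∫x²·sin²(jπx/a) dx = a³·(1/6 − 1/(4j²π²)); cross terms ∫x·sin(jπx/a)·sin(lπx/a) dx = 0 for j + l even and −4jla²/(π²(j² − l²)²) for j + l odd, ∫x²·sin(jπx/a)·sin(lπx/a) dx = (−1)^(j+l)·4jla³/(π²(j² − l²)²); higher powers the same way via product-to-sum and parts.
Normalization: ∫|Ψ|² dx = 3.7775.
⟨x⟩ = 0.92000 and ⟨x²⟩ = 0.91518.
(Δx)² = 0.91518 − (0.92000)² = 0.068782.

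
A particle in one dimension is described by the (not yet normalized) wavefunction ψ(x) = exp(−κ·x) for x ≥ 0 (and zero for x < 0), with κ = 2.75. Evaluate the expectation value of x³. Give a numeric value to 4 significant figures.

⟨x³⟩ = ∫ x³·|ψ|² dx / ∫|ψ|² dx (integrals over the domain).
Every integrand reduces to terms xʲ·e^(−2κx) on [0, ∞); use ∫₀^∞ xʲ·e^(−2κx) dx = j!/(2κ)^(j+1).
State is unnormalized: ∫|ψ|² dx = 0.18182, and ∫ψ*·x³·ψ dx = 0.0065569, so ⟨x³⟩ = 0.0065569 / 0.18182.
⟨x³⟩ = 0.036063.

0.03606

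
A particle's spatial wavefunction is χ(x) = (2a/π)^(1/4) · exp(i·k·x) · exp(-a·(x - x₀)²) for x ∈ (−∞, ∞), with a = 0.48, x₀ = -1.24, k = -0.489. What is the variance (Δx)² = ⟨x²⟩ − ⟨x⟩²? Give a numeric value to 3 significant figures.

0.521

Compute ⟨x⟩ and ⟨x²⟩ separately, then (Δx)² = ⟨x²⟩ − ⟨x⟩².
Gaussian moments (u = x − x₀): ∫u^(2j)·e^(−2au²) du = (2j−1)!!/(4a)^j · √(π/(2a)), odd powers integrate to 0; here √(π/(2a)) = 1.8090.
⟨x⟩ = -1.2400 and ⟨x²⟩ = 2.0584.
(Δx)² = 2.0584 − (-1.2400)² = 0.52083.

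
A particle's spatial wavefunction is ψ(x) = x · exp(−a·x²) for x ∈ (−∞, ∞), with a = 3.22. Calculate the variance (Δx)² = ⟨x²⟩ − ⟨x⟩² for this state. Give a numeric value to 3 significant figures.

Compute ⟨x⟩ and ⟨x²⟩ separately, then (Δx)² = ⟨x²⟩ − ⟨x⟩².
Expand each integrand as polynomial × e^(−2ax²) and use ∫x^(2j)·e^(−2ax²) dx = (2j−1)!!/(4a)^j · √(π/(2a)), odd powers → 0; here √(π/(2a)) = 0.69844.
Normalization: ∫|ψ|² dx = 0.054227.
⟨x⟩ = 0.0000 and ⟨x²⟩ = 0.23292.
(Δx)² = 0.23292 − (0.0000)² = 0.23292.

0.233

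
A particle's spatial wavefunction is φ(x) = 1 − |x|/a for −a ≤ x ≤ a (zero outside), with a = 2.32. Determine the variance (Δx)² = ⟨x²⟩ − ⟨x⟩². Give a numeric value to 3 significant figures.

0.538

Compute ⟨x⟩ and ⟨x²⟩ separately, then (Δx)² = ⟨x²⟩ − ⟨x⟩².
φ is even, so ∫ over [−a, a] = 2∫₀ᵃ with φ = 1 − x/a there: ∫₀ᵃ (1 − x/a)² dx = a/3, ∫₀ᵃ x²(1 − x/a)² dx = a³/30, ∫₀ᵃ x⁴(1 − x/a)² dx = a⁵/105.
Normalization: ∫|φ|² dx = 1.5467.
⟨x⟩ = 0.0000 and ⟨x²⟩ = 0.53824.
(Δx)² = 0.53824 − (0.0000)² = 0.53824.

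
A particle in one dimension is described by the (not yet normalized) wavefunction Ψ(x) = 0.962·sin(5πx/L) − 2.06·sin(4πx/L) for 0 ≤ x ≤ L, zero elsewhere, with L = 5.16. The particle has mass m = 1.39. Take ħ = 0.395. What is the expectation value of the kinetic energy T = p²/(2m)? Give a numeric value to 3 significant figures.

T = −(ħ²/2m) d²/dx², so ⟨T⟩ = −(ħ²/2m) ∫ Ψ*·Ψ'' dx / ∫|Ψ|² dx; with m = 1.39.
d²/dx² sin(jπx/L) = −(jπ/L)²·sin(jπx/L); on 0 ≤ x ≤ L, ∫sin²(jπx/L) dx = L/2 and ∫sin(jπx/L)·sin(lπx/L) dx = 0 for j ≠ l, so only diagonal terms survive in ∫|Ψ|² and ∫Ψ·Ψ″; ∫Ψ·Ψ′ dx = [Ψ²/2] between the walls = 0.
State is unnormalized: ∫|Ψ|² dx = 13.336, and ∫Ψ*·(−ħ²/2m · Ψ'') dx = 4.8862, so ⟨T⟩ = 4.8862 / 13.336.
⟨T⟩ = 0.36639.

0.366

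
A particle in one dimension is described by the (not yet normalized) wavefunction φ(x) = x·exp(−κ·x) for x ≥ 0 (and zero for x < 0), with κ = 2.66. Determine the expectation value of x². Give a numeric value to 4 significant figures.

0.4240

⟨x²⟩ = ∫ x²·|φ|² dx / ∫|φ|² dx (integrals over the domain).
Every integrand reduces to terms xʲ·e^(−2κx) on [0, ∞); use ∫₀^∞ xʲ·e^(−2κx) dx = j!/(2κ)^(j+1).
State is unnormalized: ∫|φ|² dx = 0.013283, and ∫φ*·x²·φ dx = 0.0056319, so ⟨x²⟩ = 0.0056319 / 0.013283.
⟨x²⟩ = 0.42399.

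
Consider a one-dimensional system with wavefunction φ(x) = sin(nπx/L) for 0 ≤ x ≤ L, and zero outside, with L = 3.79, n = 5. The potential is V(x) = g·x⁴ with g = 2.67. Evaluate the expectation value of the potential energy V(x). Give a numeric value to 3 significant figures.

108.

⟨V⟩ = ∫ V(x)·|φ|² dx / ∫|φ|² dx.
With sin²θ = (1 − cos2θ)/2 on 0 ≤ x ≤ L: ∫sin²(nπx/L) dx = L/2, ∫x·sin²(nπx/L) dx = L²/4, ∫x²·sin²(nπx/L) dx = L³·(1/6 − 1/(4n²π²)); higher powers xᵏ the same way, integrating xᵏ·cos(2nπx/L) by parts.
State is unnormalized: ∫|φ|² dx = 1.8950, and ∫φ*·V(x)·φ dx = 204.58, so ⟨V⟩ = 204.58 / 1.8950.
⟨V⟩ = 107.96.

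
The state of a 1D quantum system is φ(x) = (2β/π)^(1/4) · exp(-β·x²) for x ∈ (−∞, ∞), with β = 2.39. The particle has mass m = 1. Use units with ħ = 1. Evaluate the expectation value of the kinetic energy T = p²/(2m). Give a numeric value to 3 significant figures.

T = −(ħ²/2m) d²/dx², so ⟨T⟩ = −(ħ²/2m) ∫ φ*·φ'' dx; with m = 1.
Gaussian moments: ∫x^(2j)·e^(−2βx²) dx = (2j−1)!!/(4β)^j · √(π/(2β)), odd powers integrate to 0; here √(π/(2β)) = 0.81070. Derivatives: d/dx e^(−βx²) = −2βx·e^(−βx²), d²/dx² e^(−βx²) = (4β²x² − 2β)·e^(−βx²).
⟨T⟩ = 1.1950.

1.20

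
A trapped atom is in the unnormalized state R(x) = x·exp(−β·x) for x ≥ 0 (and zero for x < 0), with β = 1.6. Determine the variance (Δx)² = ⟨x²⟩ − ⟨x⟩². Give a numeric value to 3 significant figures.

0.293

Compute ⟨x⟩ and ⟨x²⟩ separately, then (Δx)² = ⟨x²⟩ − ⟨x⟩².
Every integrand reduces to terms xʲ·e^(−2βx) on [0, ∞); use ∫₀^∞ xʲ·e^(−2βx) dx = j!/(2β)^(j+1).
Normalization: ∫|R|² dx = 0.061035.
⟨x⟩ = 0.93750 and ⟨x²⟩ = 1.1719.
(Δx)² = 1.1719 − (0.93750)² = 0.29297.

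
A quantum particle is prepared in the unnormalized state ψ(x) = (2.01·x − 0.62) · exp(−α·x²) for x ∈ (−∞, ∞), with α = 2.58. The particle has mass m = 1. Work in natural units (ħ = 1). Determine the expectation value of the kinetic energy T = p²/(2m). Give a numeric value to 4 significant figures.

T = −(ħ²/2m) d²/dx², so ⟨T⟩ = −(ħ²/2m) ∫ ψ*·ψ'' dx / ∫|ψ|² dx; with m = 1.
Expand each integrand as polynomial × e^(−2αx²) and use ∫x^(2j)·e^(−2αx²) dx = (2j−1)!!/(4α)^j · √(π/(2α)), odd powers → 0; here √(π/(2α)) = 0.78028. Differentiate with the product rule, d/dx e^(−αx²) = −2αx·e^(−αx²).
State is unnormalized: ∫|ψ|² dx = 0.60541, and ∫ψ*·(−ħ²/2m · ψ'') dx = 1.5691, so ⟨T⟩ = 1.5691 / 0.60541.
⟨T⟩ = 2.5918.

2.592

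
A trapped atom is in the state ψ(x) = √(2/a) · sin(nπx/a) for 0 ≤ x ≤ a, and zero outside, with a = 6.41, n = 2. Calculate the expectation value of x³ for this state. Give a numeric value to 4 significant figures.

60.84

⟨x³⟩ = ∫ x³·|ψ|² dx (integrals over the domain).
With sin²θ = (1 − cos2θ)/2 on 0 ≤ x ≤ a: ∫sin²(nπx/a) dx = a/2, ∫x·sin²(nπx/a) dx = a²/4, ∫x²·sin²(nπx/a) dx = a³·(1/6 − 1/(4n²π²)); higher powers xᵏ the same way, integrating xᵏ·cos(2nπx/a) by parts.
⟨x³⟩ = 60.840.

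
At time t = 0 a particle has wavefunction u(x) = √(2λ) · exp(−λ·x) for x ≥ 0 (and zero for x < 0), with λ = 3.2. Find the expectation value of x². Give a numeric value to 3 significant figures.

⟨x²⟩ = ∫ x²·|u|² dx (integrals over the domain).
Every integrand reduces to terms xʲ·e^(−2λx) on [0, ∞); use ∫₀^∞ xʲ·e^(−2λx) dx = j!/(2λ)^(j+1).
⟨x²⟩ = 0.048828.

0.0488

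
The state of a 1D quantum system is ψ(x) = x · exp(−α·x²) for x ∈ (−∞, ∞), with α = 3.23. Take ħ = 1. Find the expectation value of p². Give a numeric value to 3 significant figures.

p² ψ = −ħ² d²ψ/dx²; ⟨p²⟩ = −ħ² ∫ ψ*·ψ'' dx / ∫|ψ|² dx.
Expand each integrand as polynomial × e^(−2αx²) and use ∫x^(2j)·e^(−2αx²) dx = (2j−1)!!/(4α)^j · √(π/(2α)), odd powers → 0; here √(π/(2α)) = 0.69736. Differentiate with the product rule, d/dx e^(−αx²) = −2αx·e^(−αx²).
State is unnormalized: ∫|ψ|² dx = 0.053975, and ∫ψ*·(−ħ² ψ'') dx = 0.52302, so ⟨p²⟩ = 0.52302 / 0.053975.
⟨p²⟩ = 9.6900.

9.69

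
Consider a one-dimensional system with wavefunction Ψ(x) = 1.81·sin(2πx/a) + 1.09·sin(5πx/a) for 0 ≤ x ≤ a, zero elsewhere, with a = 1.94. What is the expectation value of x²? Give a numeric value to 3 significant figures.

1.16

⟨x²⟩ = ∫ x²·|Ψ|² dx / ∫|Ψ|² dx (integrals over the domain).
On 0 ≤ x ≤ a (j ≠ l): ∫sin²(jπx/a) dx = a/2, ∫sin(jπx/a)·sin(lπx/a) dx = 0; diagonal moments ∫x·sin²(jπx/a) dx = a²/4, ∫x²·sin²(jπx/a) dx = a³·(1/6 − 1/(4j²π²)); cross terms ∫x·sin(jπx/a)·sin(lπx/a) dx = 0 for j + l even and −4jla²/(π²(j² − l²)²) for j + l odd, ∫x²·sin(jπx/a)·sin(lπx/a) dx = (−1)^(j+l)·4jla³/(π²(j² − l²)²); higher powers the same way via product-to-sum and parts.
State is unnormalized: ∫|Ψ|² dx = 4.3303, and ∫Ψ*·x²·Ψ dx = 5.0074, so ⟨x²⟩ = 5.0074 / 4.3303.
⟨x²⟩ = 1.1564.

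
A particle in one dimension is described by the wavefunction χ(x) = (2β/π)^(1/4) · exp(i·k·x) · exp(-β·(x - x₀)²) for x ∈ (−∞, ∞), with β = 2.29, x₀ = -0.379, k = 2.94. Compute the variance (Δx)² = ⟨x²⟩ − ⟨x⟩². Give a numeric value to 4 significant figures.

Compute ⟨x⟩ and ⟨x²⟩ separately, then (Δx)² = ⟨x²⟩ − ⟨x⟩².
Gaussian moments (u = x − x₀): ∫u^(2j)·e^(−2βu²) du = (2j−1)!!/(4β)^j · √(π/(2β)), odd powers integrate to 0; here √(π/(2β)) = 0.82821.
⟨x⟩ = -0.37900 and ⟨x²⟩ = 0.25281.
(Δx)² = 0.25281 − (-0.37900)² = 0.10917.

0.1092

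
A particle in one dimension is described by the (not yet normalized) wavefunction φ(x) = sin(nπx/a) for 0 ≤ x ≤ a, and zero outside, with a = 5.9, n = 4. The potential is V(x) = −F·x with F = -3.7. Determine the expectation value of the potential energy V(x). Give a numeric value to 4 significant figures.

⟨V⟩ = ∫ V(x)·|φ|² dx / ∫|φ|² dx.
With sin²θ = (1 − cos2θ)/2 on 0 ≤ x ≤ a: ∫sin²(nπx/a) dx = a/2, ∫x·sin²(nπx/a) dx = a²/4, ∫x²·sin²(nπx/a) dx = a³·(1/6 − 1/(4n²π²)); higher powers xᵏ the same way, integrating xᵏ·cos(2nπx/a) by parts.
State is unnormalized: ∫|φ|² dx = 2.9500, and ∫φ*·V(x)·φ dx = 32.199, so ⟨V⟩ = 32.199 / 2.9500.
⟨V⟩ = 10.915.

10.92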